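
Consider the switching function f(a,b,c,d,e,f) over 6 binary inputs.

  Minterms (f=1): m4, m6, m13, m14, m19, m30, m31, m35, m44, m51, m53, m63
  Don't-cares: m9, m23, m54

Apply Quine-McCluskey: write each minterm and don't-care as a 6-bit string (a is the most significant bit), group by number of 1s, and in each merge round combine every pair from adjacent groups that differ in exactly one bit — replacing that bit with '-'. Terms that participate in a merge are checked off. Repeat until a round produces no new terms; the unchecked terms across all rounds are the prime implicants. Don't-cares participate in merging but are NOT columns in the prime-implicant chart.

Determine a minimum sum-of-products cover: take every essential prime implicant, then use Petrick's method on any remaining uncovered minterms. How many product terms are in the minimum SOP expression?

8

Round 0: 000100✓ 000110✓ 001001✓ 001101✓ 001110✓ 010011✓ 010111✓ 011110✓ 011111✓ 100011✓ 101100 110011✓ 110101 110110 111111✓
Round 1: -10011 -11111 0-1110 00-110 0001-0 001-01 01-111 010-11 01111- 1-0011
PIs = {-10011, -11111, 0-1110, 00-110, 0001-0, 001-01, 01-111, 010-11, 01111-, 1-0011, 101100, 110101, 110110}
Coverage chart:
  m4: 0001-0 ←essential
  m6: 00-110,0001-0
  m13: 001-01 ←essential
  m14: 0-1110,00-110
  m19: -10011,010-11
  m30: 0-1110,01111-
  m31: -11111,01-111,01111-
  m35: 1-0011 ←essential
  m44: 101100 ←essential
  m51: -10011,1-0011
  m53: 110101 ←essential
  m63: -11111 ←essential
Essential: -11111, 0001-0, 001-01, 1-0011, 101100, 110101
Petrick residual → -10011, 0-1110
Min cover (8 terms): bc'd'ef + bcdef + a'cdef' + a'b'c'df' + a'b'ce'f + ac'd'ef + ab'cde'f' + abc'de'f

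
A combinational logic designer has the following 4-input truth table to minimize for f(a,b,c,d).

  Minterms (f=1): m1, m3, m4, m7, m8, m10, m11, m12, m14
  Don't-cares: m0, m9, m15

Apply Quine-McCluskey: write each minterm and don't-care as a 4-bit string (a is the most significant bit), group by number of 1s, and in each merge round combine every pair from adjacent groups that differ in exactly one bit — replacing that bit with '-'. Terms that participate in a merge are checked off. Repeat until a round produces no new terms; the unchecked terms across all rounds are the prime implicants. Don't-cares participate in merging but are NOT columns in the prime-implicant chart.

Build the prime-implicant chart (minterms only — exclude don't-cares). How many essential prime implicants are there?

2

[col 0] 0000*, 0001*, 0011*, 0100*, 0111*, 1000*, 1001*, 1010*, 1011*, 1100*, 1110*, 1111*
[col 1] -000*, -001*, -011*, -100*, -111*, 0-00*, 0-11*, 00-1*, 000-*, 1-00*, 1-10*, 1-11*, 10-0*, 10-1*, 100-*, 101-*, 11-0*, 111-*
[col 2] --00, --11, -0-1, -00-, 1--0, 1-1-, 10--
Prime implicants: --00, --11, -0-1, -00-, 1--0, 1-1-, 10--
PI chart (minterm → PIs covering it):
  1 | -0-1,-00-
  3 | --11,-0-1
  4 | --00  (sole → essential)
  7 | --11  (sole → essential)
  8 | --00,-00-,1--0,10--
  10 | 1--0,1-1-,10--
  11 | --11,-0-1,1-1-,10--
  12 | --00,1--0
  14 | 1--0,1-1-
Essential prime implicants: --00, --11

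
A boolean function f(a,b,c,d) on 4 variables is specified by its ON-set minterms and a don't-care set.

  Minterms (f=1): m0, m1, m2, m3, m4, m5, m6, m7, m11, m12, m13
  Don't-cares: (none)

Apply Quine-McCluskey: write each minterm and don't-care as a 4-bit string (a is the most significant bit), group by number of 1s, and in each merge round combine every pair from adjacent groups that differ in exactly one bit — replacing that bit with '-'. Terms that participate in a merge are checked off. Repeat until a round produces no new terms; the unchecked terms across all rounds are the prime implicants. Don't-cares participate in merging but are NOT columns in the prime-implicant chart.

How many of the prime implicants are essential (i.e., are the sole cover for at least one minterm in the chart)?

size-2^0 implicants → 0000(✓)  0001(✓)  0010(✓)  0011(✓)  0100(✓)  0101(✓)  0110(✓)  0111(✓)  1011(✓)  1100(✓)  1101(✓)
size-2^1 implicants → -011  -100(✓)  -101(✓)  0-00(✓)  0-01(✓)  0-10(✓)  0-11(✓)  00-0(✓)  00-1(✓)  000-(✓)  001-(✓)  01-0(✓)  01-1(✓)  010-(✓)  011-(✓)  110-(✓)
size-2^2 implicants → -10-  0--0(✓)  0--1(✓)  0-0-(✓)  0-1-(✓)  00--(✓)  01--(✓)
size-2^3 implicants → 0---
Unchecked terms (primes): -011, -10-, 0---
Minterm coverage:
  m0 ⊆ 0--- [E]
  m1 ⊆ 0--- [E]
  m2 ⊆ 0--- [E]
  m3 ⊆ -011,0---
  m4 ⊆ -10-,0---
  m5 ⊆ -10-,0---
  m6 ⊆ 0--- [E]
  m7 ⊆ 0--- [E]
  m11 ⊆ -011 [E]
  m12 ⊆ -10- [E]
  m13 ⊆ -10- [E]
E = {-011, -10-, 0---}

3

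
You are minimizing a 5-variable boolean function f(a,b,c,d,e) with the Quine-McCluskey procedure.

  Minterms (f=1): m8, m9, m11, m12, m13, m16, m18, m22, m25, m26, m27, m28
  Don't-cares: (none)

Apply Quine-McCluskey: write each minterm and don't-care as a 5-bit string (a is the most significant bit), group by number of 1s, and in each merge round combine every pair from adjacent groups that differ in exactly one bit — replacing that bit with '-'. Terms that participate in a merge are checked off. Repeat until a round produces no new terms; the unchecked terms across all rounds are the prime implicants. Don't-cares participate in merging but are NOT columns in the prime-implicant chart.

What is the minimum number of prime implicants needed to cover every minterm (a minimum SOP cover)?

size-2^0 implicants → 01000(✓)  01001(✓)  01011(✓)  01100(✓)  01101(✓)  10000(✓)  10010(✓)  10110(✓)  11001(✓)  11010(✓)  11011(✓)  11100(✓)
size-2^1 implicants → -1001(✓)  -1011(✓)  -1100  01-00(✓)  01-01(✓)  010-1(✓)  0100-(✓)  0110-(✓)  1-010  10-10  100-0  110-1(✓)  1101-
size-2^2 implicants → -10-1  01-0-
Unchecked terms (primes): -10-1, -1100, 01-0-, 1-010, 10-10, 100-0, 1101-
Minterm coverage:
  m8 ⊆ 01-0- [E]
  m9 ⊆ -10-1,01-0-
  m11 ⊆ -10-1 [E]
  m12 ⊆ -1100,01-0-
  m13 ⊆ 01-0- [E]
  m16 ⊆ 100-0 [E]
  m18 ⊆ 1-010,10-10,100-0
  m22 ⊆ 10-10 [E]
  m25 ⊆ -10-1 [E]
  m26 ⊆ 1-010,1101-
  m27 ⊆ -10-1,1101-
  m28 ⊆ -1100 [E]
E = {-10-1, -1100, 01-0-, 10-10, 100-0}
Petrick residual → 1-010
Cover = bc'e + bcd'e' + a'bd' + ac'de' + ab'de' + ab'c'e'  |cover|=6

6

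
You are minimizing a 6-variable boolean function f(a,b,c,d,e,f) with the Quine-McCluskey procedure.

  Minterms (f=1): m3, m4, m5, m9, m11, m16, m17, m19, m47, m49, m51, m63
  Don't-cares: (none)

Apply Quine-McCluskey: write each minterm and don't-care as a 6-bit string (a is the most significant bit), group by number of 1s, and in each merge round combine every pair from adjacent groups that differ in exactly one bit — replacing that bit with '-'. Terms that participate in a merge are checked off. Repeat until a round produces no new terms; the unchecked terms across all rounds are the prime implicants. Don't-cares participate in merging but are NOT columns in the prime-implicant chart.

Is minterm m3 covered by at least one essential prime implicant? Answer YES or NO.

NO

size-2^0 implicants → 000011(✓)  000100(✓)  000101(✓)  001001(✓)  001011(✓)  010000(✓)  010001(✓)  010011(✓)  101111(✓)  110001(✓)  110011(✓)  111111(✓)
size-2^1 implicants → -10001(✓)  -10011(✓)  0-0011  00-011  00010-  0010-1  0100-1(✓)  01000-  1-1111  1100-1(✓)
size-2^2 implicants → -100-1
Unchecked terms (primes): -100-1, 0-0011, 00-011, 00010-, 0010-1, 01000-, 1-1111
Minterm coverage:
  m3 ⊆ 0-0011,00-011
  m4 ⊆ 00010- [E]
  m5 ⊆ 00010- [E]
  m9 ⊆ 0010-1 [E]
  m11 ⊆ 00-011,0010-1
  m16 ⊆ 01000- [E]
  m17 ⊆ -100-1,01000-
  m19 ⊆ -100-1,0-0011
  m47 ⊆ 1-1111 [E]
  m49 ⊆ -100-1 [E]
  m51 ⊆ -100-1 [E]
  m63 ⊆ 1-1111 [E]
E = {-100-1, 00010-, 0010-1, 01000-, 1-1111}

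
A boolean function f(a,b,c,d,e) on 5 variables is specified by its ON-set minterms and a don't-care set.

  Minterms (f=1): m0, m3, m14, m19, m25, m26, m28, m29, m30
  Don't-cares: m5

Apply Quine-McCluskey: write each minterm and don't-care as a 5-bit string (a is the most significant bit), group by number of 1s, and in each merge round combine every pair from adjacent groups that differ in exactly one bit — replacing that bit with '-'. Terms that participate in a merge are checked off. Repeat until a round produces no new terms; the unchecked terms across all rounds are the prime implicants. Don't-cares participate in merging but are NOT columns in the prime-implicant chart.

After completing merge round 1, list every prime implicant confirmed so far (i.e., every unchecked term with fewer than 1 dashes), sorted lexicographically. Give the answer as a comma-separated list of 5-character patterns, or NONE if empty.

00000, 00101

[col 0] 00000, 00011*, 00101, 01110*, 10011*, 11001*, 11010*, 11100*, 11101*, 11110*
[col 1] -0011, -1110, 11-01, 11-10, 111-0, 1110-
Prime implicants: -0011, -1110, 00000, 00101, 11-01, 11-10, 111-0, 1110-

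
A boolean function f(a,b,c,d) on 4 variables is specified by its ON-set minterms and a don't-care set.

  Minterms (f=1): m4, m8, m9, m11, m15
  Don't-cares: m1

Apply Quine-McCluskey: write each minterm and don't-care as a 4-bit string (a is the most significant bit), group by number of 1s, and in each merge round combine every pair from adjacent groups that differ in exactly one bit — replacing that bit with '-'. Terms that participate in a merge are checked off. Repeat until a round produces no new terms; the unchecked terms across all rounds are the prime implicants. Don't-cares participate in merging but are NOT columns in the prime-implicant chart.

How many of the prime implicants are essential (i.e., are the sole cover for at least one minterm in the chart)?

3

[col 0] 0001*, 0100, 1000*, 1001*, 1011*, 1111*
[col 1] -001, 1-11, 10-1, 100-
Prime implicants: -001, 0100, 1-11, 10-1, 100-
PI chart (minterm → PIs covering it):
  4 | 0100  (sole → essential)
  8 | 100-  (sole → essential)
  9 | -001,10-1,100-
  11 | 1-11,10-1
  15 | 1-11  (sole → essential)
Essential prime implicants: 0100, 1-11, 100-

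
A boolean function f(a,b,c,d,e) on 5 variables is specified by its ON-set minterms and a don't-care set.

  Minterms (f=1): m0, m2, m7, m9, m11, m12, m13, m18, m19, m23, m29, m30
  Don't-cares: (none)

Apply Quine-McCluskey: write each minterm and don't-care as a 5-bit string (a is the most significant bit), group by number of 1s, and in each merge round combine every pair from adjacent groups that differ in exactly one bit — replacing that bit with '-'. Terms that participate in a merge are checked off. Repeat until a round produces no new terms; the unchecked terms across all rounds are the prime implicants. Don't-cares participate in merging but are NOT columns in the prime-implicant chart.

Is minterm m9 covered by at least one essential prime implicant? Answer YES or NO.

YES

Round 0: 00000✓ 00010✓ 00111✓ 01001✓ 01011✓ 01100✓ 01101✓ 10010✓ 10011✓ 10111✓ 11101✓ 11110
Round 1: -0010 -0111 -1101 000-0 01-01 010-1 0110- 10-11 1001-
PIs = {-0010, -0111, -1101, 000-0, 01-01, 010-1, 0110-, 10-11, 1001-, 11110}
Coverage chart:
  m0: 000-0 ←essential
  m2: -0010,000-0
  m7: -0111 ←essential
  m9: 01-01,010-1
  m11: 010-1 ←essential
  m12: 0110- ←essential
  m13: -1101,01-01,0110-
  m18: -0010,1001-
  m19: 10-11,1001-
  m23: -0111,10-11
  m29: -1101 ←essential
  m30: 11110 ←essential
Essential: -0111, -1101, 000-0, 010-1, 0110-, 11110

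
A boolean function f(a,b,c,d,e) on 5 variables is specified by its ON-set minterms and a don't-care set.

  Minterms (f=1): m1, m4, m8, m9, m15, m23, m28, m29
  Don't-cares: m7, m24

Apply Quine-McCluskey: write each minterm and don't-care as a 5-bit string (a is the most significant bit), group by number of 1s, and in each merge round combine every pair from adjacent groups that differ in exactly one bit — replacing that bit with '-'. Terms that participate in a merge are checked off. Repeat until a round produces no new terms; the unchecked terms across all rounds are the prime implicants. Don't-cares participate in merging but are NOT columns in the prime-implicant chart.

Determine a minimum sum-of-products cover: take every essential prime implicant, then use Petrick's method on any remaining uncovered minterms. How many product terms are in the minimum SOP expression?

size-2^0 implicants → 00001(✓)  00100  00111(✓)  01000(✓)  01001(✓)  01111(✓)  10111(✓)  11000(✓)  11100(✓)  11101(✓)
size-2^1 implicants → -0111  -1000  0-001  0-111  0100-  11-00  1110-
Unchecked terms (primes): -0111, -1000, 0-001, 0-111, 00100, 0100-, 11-00, 1110-
Minterm coverage:
  m1 ⊆ 0-001 [E]
  m4 ⊆ 00100 [E]
  m8 ⊆ -1000,0100-
  m9 ⊆ 0-001,0100-
  m15 ⊆ 0-111 [E]
  m23 ⊆ -0111 [E]
  m28 ⊆ 11-00,1110-
  m29 ⊆ 1110- [E]
E = {-0111, 0-001, 0-111, 00100, 1110-}
Petrick residual → -1000
Cover = b'cde + bc'd'e' + a'c'd'e + a'cde + a'b'cd'e' + abcd'  |cover|=6

6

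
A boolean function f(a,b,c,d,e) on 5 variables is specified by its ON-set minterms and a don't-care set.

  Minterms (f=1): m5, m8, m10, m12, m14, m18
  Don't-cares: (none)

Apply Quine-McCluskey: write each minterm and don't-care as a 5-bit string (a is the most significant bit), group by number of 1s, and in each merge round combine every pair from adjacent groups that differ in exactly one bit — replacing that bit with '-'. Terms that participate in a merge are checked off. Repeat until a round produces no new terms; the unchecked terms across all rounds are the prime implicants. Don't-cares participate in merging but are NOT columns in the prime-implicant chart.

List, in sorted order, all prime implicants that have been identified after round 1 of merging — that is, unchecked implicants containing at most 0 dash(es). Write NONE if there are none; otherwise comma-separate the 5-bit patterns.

size-2^0 implicants → 00101  01000(✓)  01010(✓)  01100(✓)  01110(✓)  10010
size-2^1 implicants → 01-00(✓)  01-10(✓)  010-0(✓)  011-0(✓)
size-2^2 implicants → 01--0
Unchecked terms (primes): 00101, 01--0, 10010

00101, 10010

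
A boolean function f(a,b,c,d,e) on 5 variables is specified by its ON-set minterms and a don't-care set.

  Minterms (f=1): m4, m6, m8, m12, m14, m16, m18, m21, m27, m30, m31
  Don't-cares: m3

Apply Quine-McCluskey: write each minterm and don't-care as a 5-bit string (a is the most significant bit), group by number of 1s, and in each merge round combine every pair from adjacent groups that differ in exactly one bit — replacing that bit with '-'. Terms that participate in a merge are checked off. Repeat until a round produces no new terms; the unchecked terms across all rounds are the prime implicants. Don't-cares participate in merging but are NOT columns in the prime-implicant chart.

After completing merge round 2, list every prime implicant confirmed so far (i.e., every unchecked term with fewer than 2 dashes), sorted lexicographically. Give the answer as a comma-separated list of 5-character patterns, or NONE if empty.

-1110, 00011, 01-00, 100-0, 10101, 11-11, 1111-

[col 0] 00011, 00100*, 00110*, 01000*, 01100*, 01110*, 10000*, 10010*, 10101, 11011*, 11110*, 11111*
[col 1] -1110, 0-100*, 0-110*, 001-0*, 01-00, 011-0*, 100-0, 11-11, 1111-
[col 2] 0-1-0
Prime implicants: -1110, 0-1-0, 00011, 01-00, 100-0, 10101, 11-11, 1111-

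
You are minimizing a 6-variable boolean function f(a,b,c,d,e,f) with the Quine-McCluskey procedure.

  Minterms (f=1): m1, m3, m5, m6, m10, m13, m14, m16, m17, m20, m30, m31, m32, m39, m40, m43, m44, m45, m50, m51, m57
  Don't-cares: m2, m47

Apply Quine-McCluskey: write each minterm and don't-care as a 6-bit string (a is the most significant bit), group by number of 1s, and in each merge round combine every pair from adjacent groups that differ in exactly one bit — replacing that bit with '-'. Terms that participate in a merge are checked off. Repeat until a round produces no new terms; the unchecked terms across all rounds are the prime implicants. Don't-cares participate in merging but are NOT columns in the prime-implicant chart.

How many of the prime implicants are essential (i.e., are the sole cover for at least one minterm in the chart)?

Round 0: 000001✓ 000010✓ 000011✓ 000101✓ 000110✓ 001010✓ 001101✓ 001110✓ 010000✓ 010001✓ 010100✓ 011110✓ 011111✓ 100000✓ 100111✓ 101000✓ 101011✓ 101100✓ 101101✓ 101111✓ 110010✓ 110011✓ 111001
Round 1: -01101 0-0001 0-1110 00-010✓ 00-101 00-110✓ 000-01 000-10✓ 0000-1 00001- 001-10✓ 010-00 01000- 01111- 10-000 10-111 101-00 101-11 1011-1 10110- 11001-
Round 2: 00--10
PIs = {-01101, 0-0001, 0-1110, 00--10, 00-101, 000-01, 0000-1, 00001-, 010-00, 01000-, 01111-, 10-000, 10-111, 101-00, 101-11, 1011-1, 10110-, 11001-, 111001}
Coverage chart:
  m1: 0-0001,000-01,0000-1
  m3: 0000-1,00001-
  m5: 00-101,000-01
  m6: 00--10 ←essential
  m10: 00--10 ←essential
  m13: -01101,00-101
  m14: 0-1110,00--10
  m16: 010-00,01000-
  m17: 0-0001,01000-
  m20: 010-00 ←essential
  m30: 0-1110,01111-
  m31: 01111- ←essential
  m32: 10-000 ←essential
  m39: 10-111 ←essential
  m40: 10-000,101-00
  m43: 101-11 ←essential
  m44: 101-00,10110-
  m45: -01101,1011-1,10110-
  m50: 11001- ←essential
  m51: 11001- ←essential
  m57: 111001 ←essential
Essential: 00--10, 010-00, 01111-, 10-000, 10-111, 101-11, 11001-, 111001

8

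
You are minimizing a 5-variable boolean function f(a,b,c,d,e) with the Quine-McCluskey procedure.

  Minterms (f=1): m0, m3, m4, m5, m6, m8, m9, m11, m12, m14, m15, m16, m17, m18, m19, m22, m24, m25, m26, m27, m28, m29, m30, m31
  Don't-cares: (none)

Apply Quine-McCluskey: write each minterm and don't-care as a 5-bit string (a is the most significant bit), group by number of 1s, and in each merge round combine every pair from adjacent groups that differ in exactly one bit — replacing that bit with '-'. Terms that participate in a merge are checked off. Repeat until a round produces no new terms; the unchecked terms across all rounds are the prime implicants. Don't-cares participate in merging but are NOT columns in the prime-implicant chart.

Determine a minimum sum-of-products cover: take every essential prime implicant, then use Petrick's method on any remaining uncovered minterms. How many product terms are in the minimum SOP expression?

[col 0] 00000*, 00011*, 00100*, 00101*, 00110*, 01000*, 01001*, 01011*, 01100*, 01110*, 01111*, 10000*, 10001*, 10010*, 10011*, 10110*, 11000*, 11001*, 11010*, 11011*, 11100*, 11101*, 11110*, 11111*
[col 1] -0000*, -0011*, -0110*, -1000*, -1001*, -1011*, -1100*, -1110*, -1111*, 0-000*, 0-011*, 0-100*, 0-110*, 00-00*, 001-0*, 0010-, 01-00*, 01-11*, 010-1*, 0100-*, 011-0*, 0111-*, 1-000*, 1-001*, 1-010*, 1-011*, 1-110*, 10-10*, 100-0*, 100-1*, 1000-*, 1001-*, 11-00*, 11-01*, 11-10*, 11-11*, 110-0*, 110-1*, 1100-*, 1101-*, 111-0*, 111-1*, 1110-*, 1111-*
[col 2] --000, --011, --110, -1-00, -1-11, -10-1, -100-, -11-0, -111-, 0--00, 0-1-0, 1--10, 1-0-0*, 1-0-1*, 1-00-*, 1-01-*, 100--*, 11--0*, 11--1*, 11-0-*, 11-1-*, 110--*, 111--*
[col 3] 1-0--, 11---
Prime implicants: --000, --011, --110, -1-00, -1-11, -10-1, -100-, -11-0, -111-, 0--00, 0-1-0, 0010-, 1--10, 1-0--, 11---
PI chart (minterm → PIs covering it):
  0 | --000,0--00
  3 | --011  (sole → essential)
  4 | 0--00,0-1-0,0010-
  5 | 0010-  (sole → essential)
  6 | --110,0-1-0
  8 | --000,-1-00,-100-,0--00
  9 | -10-1,-100-
  11 | --011,-1-11,-10-1
  12 | -1-00,-11-0,0--00,0-1-0
  14 | --110,-11-0,-111-,0-1-0
  15 | -1-11,-111-
  16 | --000,1-0--
  17 | 1-0--  (sole → essential)
  18 | 1--10,1-0--
  19 | --011,1-0--
  22 | --110,1--10
  24 | --000,-1-00,-100-,1-0--,11---
  25 | -10-1,-100-,1-0--,11---
  26 | 1--10,1-0--,11---
  27 | --011,-1-11,-10-1,1-0--,11---
  28 | -1-00,-11-0,11---
  29 | 11---  (sole → essential)
  30 | --110,-11-0,-111-,1--10,11---
  31 | -1-11,-111-,11---
Essential prime implicants: --011, 0010-, 1-0--, 11---
Petrick residual → --110, -1-11, -10-1, 0--00
Minimum SOP uses 8 PIs: c'de + cde' + bde + bc'e + a'd'e' + a'b'cd' + ac' + ab

8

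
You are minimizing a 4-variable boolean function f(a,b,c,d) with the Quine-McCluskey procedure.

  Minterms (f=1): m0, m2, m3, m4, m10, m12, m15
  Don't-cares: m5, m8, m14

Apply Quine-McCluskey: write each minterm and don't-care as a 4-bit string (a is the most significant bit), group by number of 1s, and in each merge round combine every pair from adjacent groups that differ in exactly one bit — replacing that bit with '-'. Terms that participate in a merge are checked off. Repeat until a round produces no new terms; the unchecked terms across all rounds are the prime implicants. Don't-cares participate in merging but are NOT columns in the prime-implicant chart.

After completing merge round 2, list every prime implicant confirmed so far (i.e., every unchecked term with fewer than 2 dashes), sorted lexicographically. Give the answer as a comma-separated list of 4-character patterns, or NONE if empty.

Round 0: 0000✓ 0010✓ 0011✓ 0100✓ 0101✓ 1000✓ 1010✓ 1100✓ 1110✓ 1111✓
Round 1: -000✓ -010✓ -100✓ 0-00✓ 00-0✓ 001- 010- 1-00✓ 1-10✓ 10-0✓ 11-0✓ 111-
Round 2: --00 -0-0 1--0
PIs = {--00, -0-0, 001-, 010-, 1--0, 111-}

001-, 010-, 111-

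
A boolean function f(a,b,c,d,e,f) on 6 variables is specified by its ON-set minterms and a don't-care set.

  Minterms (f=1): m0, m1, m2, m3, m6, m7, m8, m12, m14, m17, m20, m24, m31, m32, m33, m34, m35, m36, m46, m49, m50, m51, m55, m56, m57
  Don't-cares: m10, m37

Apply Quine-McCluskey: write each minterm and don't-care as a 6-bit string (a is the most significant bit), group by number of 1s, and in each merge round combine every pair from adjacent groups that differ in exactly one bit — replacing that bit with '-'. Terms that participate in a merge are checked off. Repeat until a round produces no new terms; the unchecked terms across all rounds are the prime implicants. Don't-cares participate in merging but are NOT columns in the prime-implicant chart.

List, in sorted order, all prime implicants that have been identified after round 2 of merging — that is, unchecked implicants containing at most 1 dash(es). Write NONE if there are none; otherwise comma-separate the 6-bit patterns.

-01110, -11000, 0-1000, 010100, 011111, 11-001, 110-11, 11100-

Round 0: 000000✓ 000001✓ 000010✓ 000011✓ 000110✓ 000111✓ 001000✓ 001010✓ 001100✓ 001110✓ 010001✓ 010100 011000✓ 011111 100000✓ 100001✓ 100010✓ 100011✓ 100100✓ 100101✓ 101110✓ 110001✓ 110010✓ 110011✓ 110111✓ 111000✓ 111001✓
Round 1: -00000✓ -00001✓ -00010✓ -00011✓ -01110 -10001✓ -11000 0-0001✓ 0-1000 00-000✓ 00-010✓ 00-110✓ 000-10✓ 000-11✓ 0000-0✓ 0000-1✓ 00000-✓ 00001-✓ 00011-✓ 001-00✓ 001-10✓ 0010-0✓ 0011-0✓ 1-0001✓ 1-0010✓ 1-0011✓ 100-00✓ 100-01✓ 1000-0✓ 1000-1✓ 10000-✓ 10001-✓ 10010-✓ 11-001 110-11 1100-1✓ 11001-✓ 11100-
Round 2: --0001 -000-0✓ -000-1✓ -0000-✓ -0001-✓ 00--10 00-0-0 000-1- 0000--✓ 001--0 1-00-1 1-001- 100-0- 1000--✓
Round 3: -000--
PIs = {--0001, -000--, -01110, -11000, 0-1000, 00--10, 00-0-0, 000-1-, 001--0, 010100, 011111, 1-00-1, 1-001-, 100-0-, 11-001, 110-11, 11100-}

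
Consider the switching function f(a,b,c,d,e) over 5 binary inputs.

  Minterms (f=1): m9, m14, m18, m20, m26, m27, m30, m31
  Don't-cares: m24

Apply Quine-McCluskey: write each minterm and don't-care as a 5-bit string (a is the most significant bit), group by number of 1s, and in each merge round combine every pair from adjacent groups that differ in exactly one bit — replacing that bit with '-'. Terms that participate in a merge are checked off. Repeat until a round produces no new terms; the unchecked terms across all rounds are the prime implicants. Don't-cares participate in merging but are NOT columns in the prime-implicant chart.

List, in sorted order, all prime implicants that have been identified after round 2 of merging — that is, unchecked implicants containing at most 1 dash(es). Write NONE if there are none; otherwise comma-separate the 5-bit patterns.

Round 0: 01001 01110✓ 10010✓ 10100 11000✓ 11010✓ 11011✓ 11110✓ 11111✓
Round 1: -1110 1-010 11-10✓ 11-11✓ 110-0 1101-✓ 1111-✓
Round 2: 11-1-
PIs = {-1110, 01001, 1-010, 10100, 11-1-, 110-0}

-1110, 01001, 1-010, 10100, 110-0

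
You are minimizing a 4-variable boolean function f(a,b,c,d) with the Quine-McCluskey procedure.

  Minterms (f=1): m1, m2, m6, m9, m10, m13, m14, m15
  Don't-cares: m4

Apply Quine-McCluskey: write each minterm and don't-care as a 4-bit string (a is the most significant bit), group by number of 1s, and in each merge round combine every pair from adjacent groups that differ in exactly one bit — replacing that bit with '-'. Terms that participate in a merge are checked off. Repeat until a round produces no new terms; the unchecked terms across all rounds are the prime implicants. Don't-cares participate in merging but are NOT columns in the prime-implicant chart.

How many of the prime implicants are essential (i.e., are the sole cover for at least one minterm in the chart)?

2

size-2^0 implicants → 0001(✓)  0010(✓)  0100(✓)  0110(✓)  1001(✓)  1010(✓)  1101(✓)  1110(✓)  1111(✓)
size-2^1 implicants → -001  -010(✓)  -110(✓)  0-10(✓)  01-0  1-01  1-10(✓)  11-1  111-
size-2^2 implicants → --10
Unchecked terms (primes): --10, -001, 01-0, 1-01, 11-1, 111-
Minterm coverage:
  m1 ⊆ -001 [E]
  m2 ⊆ --10 [E]
  m6 ⊆ --10,01-0
  m9 ⊆ -001,1-01
  m10 ⊆ --10 [E]
  m13 ⊆ 1-01,11-1
  m14 ⊆ --10,111-
  m15 ⊆ 11-1,111-
E = {--10, -001}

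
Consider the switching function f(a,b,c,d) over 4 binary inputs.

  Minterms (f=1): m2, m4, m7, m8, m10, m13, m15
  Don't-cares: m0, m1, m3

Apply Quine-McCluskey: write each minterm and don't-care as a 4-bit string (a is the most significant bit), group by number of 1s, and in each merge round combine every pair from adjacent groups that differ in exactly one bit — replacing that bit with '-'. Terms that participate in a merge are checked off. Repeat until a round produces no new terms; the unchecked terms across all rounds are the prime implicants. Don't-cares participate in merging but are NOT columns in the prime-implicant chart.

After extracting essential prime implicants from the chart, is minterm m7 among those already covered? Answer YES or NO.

NO

size-2^0 implicants → 0000(✓)  0001(✓)  0010(✓)  0011(✓)  0100(✓)  0111(✓)  1000(✓)  1010(✓)  1101(✓)  1111(✓)
size-2^1 implicants → -000(✓)  -010(✓)  -111  0-00  0-11  00-0(✓)  00-1(✓)  000-(✓)  001-(✓)  10-0(✓)  11-1
size-2^2 implicants → -0-0  00--
Unchecked terms (primes): -0-0, -111, 0-00, 0-11, 00--, 11-1
Minterm coverage:
  m2 ⊆ -0-0,00--
  m4 ⊆ 0-00 [E]
  m7 ⊆ -111,0-11
  m8 ⊆ -0-0 [E]
  m10 ⊆ -0-0 [E]
  m13 ⊆ 11-1 [E]
  m15 ⊆ -111,11-1
E = {-0-0, 0-00, 11-1}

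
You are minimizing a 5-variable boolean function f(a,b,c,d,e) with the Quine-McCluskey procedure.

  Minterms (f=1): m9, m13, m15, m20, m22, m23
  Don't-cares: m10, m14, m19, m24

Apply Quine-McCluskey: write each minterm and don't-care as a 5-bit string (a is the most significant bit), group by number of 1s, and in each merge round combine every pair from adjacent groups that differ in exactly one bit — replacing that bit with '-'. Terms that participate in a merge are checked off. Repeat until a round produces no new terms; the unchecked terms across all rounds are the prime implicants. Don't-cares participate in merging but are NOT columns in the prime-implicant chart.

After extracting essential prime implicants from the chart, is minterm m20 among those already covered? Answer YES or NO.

[col 0] 01001*, 01010*, 01101*, 01110*, 01111*, 10011*, 10100*, 10110*, 10111*, 11000
[col 1] 01-01, 01-10, 011-1, 0111-, 10-11, 101-0, 1011-
Prime implicants: 01-01, 01-10, 011-1, 0111-, 10-11, 101-0, 1011-, 11000
PI chart (minterm → PIs covering it):
  9 | 01-01  (sole → essential)
  13 | 01-01,011-1
  15 | 011-1,0111-
  20 | 101-0  (sole → essential)
  22 | 101-0,1011-
  23 | 10-11,1011-
Essential prime implicants: 01-01, 101-0

YES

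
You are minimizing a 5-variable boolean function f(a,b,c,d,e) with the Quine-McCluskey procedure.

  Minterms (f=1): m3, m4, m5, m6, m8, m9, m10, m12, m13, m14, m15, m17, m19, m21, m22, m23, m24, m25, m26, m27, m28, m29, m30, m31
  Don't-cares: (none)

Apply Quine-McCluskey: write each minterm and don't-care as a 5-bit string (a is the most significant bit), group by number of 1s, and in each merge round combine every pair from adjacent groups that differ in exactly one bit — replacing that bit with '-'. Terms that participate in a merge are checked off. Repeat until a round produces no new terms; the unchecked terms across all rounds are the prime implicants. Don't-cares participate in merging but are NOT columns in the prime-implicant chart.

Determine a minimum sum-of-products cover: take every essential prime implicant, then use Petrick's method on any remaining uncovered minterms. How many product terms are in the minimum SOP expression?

Round 0: 00011✓ 00100✓ 00101✓ 00110✓ 01000✓ 01001✓ 01010✓ 01100✓ 01101✓ 01110✓ 01111✓ 10001✓ 10011✓ 10101✓ 10110✓ 10111✓ 11000✓ 11001✓ 11010✓ 11011✓ 11100✓ 11101✓ 11110✓ 11111✓
Round 1: -0011 -0101✓ -0110✓ -1000✓ -1001✓ -1010✓ -1100✓ -1101✓ -1110✓ -1111✓ 0-100✓ 0-101✓ 0-110✓ 001-0✓ 0010-✓ 01-00✓ 01-01✓ 01-10✓ 010-0✓ 0100-✓ 011-0✓ 011-1✓ 0110-✓ 0111-✓ 1-001✓ 1-011✓ 1-101✓ 1-110✓ 1-111✓ 10-01✓ 10-11✓ 100-1✓ 101-1✓ 1011-✓ 11-00✓ 11-01✓ 11-10✓ 11-11✓ 110-0✓ 110-1✓ 1100-✓ 1101-✓ 111-0✓ 111-1✓ 1110-✓ 1111-✓
Round 2: --101 --110 -1-00✓ -1-01✓ -1-10✓ -10-0✓ -100-✓ -11-0✓ -11-1✓ -110-✓ -111-✓ 0-1-0 0-10- 01--0✓ 01-0-✓ 011--✓ 1--01✓ 1--11✓ 1-0-1✓ 1-1-1✓ 1-11- 10--1✓ 11--0✓ 11--1✓ 11-0-✓ 11-1-✓ 110--✓ 111--✓
Round 3: -1--0 -1-0- -11-- 1---1 11---
PIs = {--101, --110, -0011, -1--0, -1-0-, -11--, 0-1-0, 0-10-, 1---1, 1-11-, 11---}
Coverage chart:
  m3: -0011 ←essential
  m4: 0-1-0,0-10-
  m5: --101,0-10-
  m6: --110,0-1-0
  m8: -1--0,-1-0-
  m9: -1-0- ←essential
  m10: -1--0 ←essential
  m12: -1--0,-1-0-,-11--,0-1-0,0-10-
  m13: --101,-1-0-,-11--,0-10-
  m14: --110,-1--0,-11--,0-1-0
  m15: -11-- ←essential
  m17: 1---1 ←essential
  m19: -0011,1---1
  m21: --101,1---1
  m22: --110,1-11-
  m23: 1---1,1-11-
  m24: -1--0,-1-0-,11---
  m25: -1-0-,1---1,11---
  m26: -1--0,11---
  m27: 1---1,11---
  m28: -1--0,-1-0-,-11--,11---
  m29: --101,-1-0-,-11--,1---1,11---
  m30: --110,-1--0,-11--,1-11-,11---
  m31: -11--,1---1,1-11-,11---
Essential: -0011, -1--0, -1-0-, -11--, 1---1
Petrick residual → --110, 0-10-
Min cover (7 terms): cde' + b'c'de + be' + bd' + bc + a'cd' + ae

7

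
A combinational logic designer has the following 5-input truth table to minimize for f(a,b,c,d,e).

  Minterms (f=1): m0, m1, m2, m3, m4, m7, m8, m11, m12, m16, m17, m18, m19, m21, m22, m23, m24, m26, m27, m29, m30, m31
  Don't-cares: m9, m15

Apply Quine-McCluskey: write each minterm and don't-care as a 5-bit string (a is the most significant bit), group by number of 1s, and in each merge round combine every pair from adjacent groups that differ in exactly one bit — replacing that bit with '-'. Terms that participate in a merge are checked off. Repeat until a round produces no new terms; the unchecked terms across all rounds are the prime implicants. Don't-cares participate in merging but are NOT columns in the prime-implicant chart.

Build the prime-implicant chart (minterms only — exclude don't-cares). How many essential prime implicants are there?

Round 0: 00000✓ 00001✓ 00010✓ 00011✓ 00100✓ 00111✓ 01000✓ 01001✓ 01011✓ 01100✓ 01111✓ 10000✓ 10001✓ 10010✓ 10011✓ 10101✓ 10110✓ 10111✓ 11000✓ 11010✓ 11011✓ 11101✓ 11110✓ 11111✓
Round 1: -0000✓ -0001✓ -0010✓ -0011✓ -0111✓ -1000✓ -1011✓ -1111✓ 0-000✓ 0-001✓ 0-011✓ 0-100✓ 0-111✓ 00-00✓ 00-11✓ 000-0✓ 000-1✓ 0000-✓ 0001-✓ 01-00✓ 01-11✓ 010-1✓ 0100-✓ 1-000✓ 1-010✓ 1-011✓ 1-101✓ 1-110✓ 1-111✓ 10-01✓ 10-10✓ 10-11✓ 100-0✓ 100-1✓ 1000-✓ 1001-✓ 101-1✓ 1011-✓ 11-10✓ 11-11✓ 110-0✓ 1101-✓ 111-1✓ 1111-✓
Round 2: --000 --011✓ --111✓ -0-11✓ -00-0✓ -00-1✓ -000-✓ -001-✓ -1-11✓ 0--00 0--11✓ 0-0-1 0-00- 000--✓ 1--10✓ 1--11✓ 1-0-0 1-01-✓ 1-1-1 1-11-✓ 10--1 10-1-✓ 100--✓ 11-1-✓
Round 3: ---11 -00-- 1--1-
PIs = {---11, --000, -00--, 0--00, 0-0-1, 0-00-, 1--1-, 1-0-0, 1-1-1, 10--1}
Coverage chart:
  m0: --000,-00--,0--00,0-00-
  m1: -00--,0-0-1,0-00-
  m2: -00-- ←essential
  m3: ---11,-00--,0-0-1
  m4: 0--00 ←essential
  m7: ---11 ←essential
  m8: --000,0--00,0-00-
  m11: ---11,0-0-1
  m12: 0--00 ←essential
  m16: --000,-00--,1-0-0
  m17: -00--,10--1
  m18: -00--,1--1-,1-0-0
  m19: ---11,-00--,1--1-,10--1
  m21: 1-1-1,10--1
  m22: 1--1- ←essential
  m23: ---11,1--1-,1-1-1,10--1
  m24: --000,1-0-0
  m26: 1--1-,1-0-0
  m27: ---11,1--1-
  m29: 1-1-1 ←essential
  m30: 1--1- ←essential
  m31: ---11,1--1-,1-1-1
Essential: ---11, -00--, 0--00, 1--1-, 1-1-1

5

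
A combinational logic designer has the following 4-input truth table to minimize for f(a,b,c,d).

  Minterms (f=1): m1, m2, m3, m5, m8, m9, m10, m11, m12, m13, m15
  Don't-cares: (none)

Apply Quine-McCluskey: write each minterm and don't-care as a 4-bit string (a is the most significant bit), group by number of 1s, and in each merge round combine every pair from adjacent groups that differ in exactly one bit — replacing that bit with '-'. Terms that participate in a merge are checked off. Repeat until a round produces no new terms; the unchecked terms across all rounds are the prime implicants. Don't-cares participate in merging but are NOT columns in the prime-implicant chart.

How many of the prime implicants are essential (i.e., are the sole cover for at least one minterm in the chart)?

Round 0: 0001✓ 0010✓ 0011✓ 0101✓ 1000✓ 1001✓ 1010✓ 1011✓ 1100✓ 1101✓ 1111✓
Round 1: -001✓ -010✓ -011✓ -101✓ 0-01✓ 00-1✓ 001-✓ 1-00✓ 1-01✓ 1-11✓ 10-0✓ 10-1✓ 100-✓ 101-✓ 11-1✓ 110-✓
Round 2: --01 -0-1 -01- 1--1 1-0- 10--
PIs = {--01, -0-1, -01-, 1--1, 1-0-, 10--}
Coverage chart:
  m1: --01,-0-1
  m2: -01- ←essential
  m3: -0-1,-01-
  m5: --01 ←essential
  m8: 1-0-,10--
  m9: --01,-0-1,1--1,1-0-,10--
  m10: -01-,10--
  m11: -0-1,-01-,1--1,10--
  m12: 1-0- ←essential
  m13: --01,1--1,1-0-
  m15: 1--1 ←essential
Essential: --01, -01-, 1--1, 1-0-

4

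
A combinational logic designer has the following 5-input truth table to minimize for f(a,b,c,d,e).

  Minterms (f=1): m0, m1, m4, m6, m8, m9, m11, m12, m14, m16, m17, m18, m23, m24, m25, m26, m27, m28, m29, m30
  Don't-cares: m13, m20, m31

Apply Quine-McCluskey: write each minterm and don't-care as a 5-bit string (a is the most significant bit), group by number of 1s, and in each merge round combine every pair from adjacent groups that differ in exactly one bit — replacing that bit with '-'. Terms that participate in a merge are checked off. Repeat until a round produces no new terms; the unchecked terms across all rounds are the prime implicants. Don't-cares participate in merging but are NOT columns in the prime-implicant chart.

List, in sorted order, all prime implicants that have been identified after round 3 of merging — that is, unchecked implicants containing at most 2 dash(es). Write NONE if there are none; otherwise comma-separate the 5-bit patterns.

-10-1, -11-0, 0-1-0, 1-0-0, 1-111

Round 0: 00000✓ 00001✓ 00100✓ 00110✓ 01000✓ 01001✓ 01011✓ 01100✓ 01101✓ 01110✓ 10000✓ 10001✓ 10010✓ 10100✓ 10111✓ 11000✓ 11001✓ 11010✓ 11011✓ 11100✓ 11101✓ 11110✓ 11111✓
Round 1: -0000✓ -0001✓ -0100✓ -1000✓ -1001✓ -1011✓ -1100✓ -1101✓ -1110✓ 0-000✓ 0-001✓ 0-100✓ 0-110✓ 00-00✓ 0000-✓ 001-0✓ 01-00✓ 01-01✓ 010-1✓ 0100-✓ 011-0✓ 0110-✓ 1-000✓ 1-001✓ 1-010✓ 1-100✓ 1-111 10-00✓ 100-0✓ 1000-✓ 11-00✓ 11-01✓ 11-10✓ 11-11✓ 110-0✓ 110-1✓ 1100-✓ 1101-✓ 111-0✓ 111-1✓ 1110-✓ 1111-✓
Round 2: --000✓ --001✓ --100✓ -0-00✓ -000-✓ -1-00✓ -1-01✓ -10-1 -100-✓ -11-0 -110-✓ 0--00✓ 0-00-✓ 0-1-0 01-0-✓ 1--00✓ 1-0-0 1-00-✓ 11--0✓ 11--1✓ 11-0-✓ 11-1-✓ 110--✓ 111--✓
Round 3: ---00 --00- -1-0- 11---
PIs = {---00, --00-, -1-0-, -10-1, -11-0, 0-1-0, 1-0-0, 1-111, 11---}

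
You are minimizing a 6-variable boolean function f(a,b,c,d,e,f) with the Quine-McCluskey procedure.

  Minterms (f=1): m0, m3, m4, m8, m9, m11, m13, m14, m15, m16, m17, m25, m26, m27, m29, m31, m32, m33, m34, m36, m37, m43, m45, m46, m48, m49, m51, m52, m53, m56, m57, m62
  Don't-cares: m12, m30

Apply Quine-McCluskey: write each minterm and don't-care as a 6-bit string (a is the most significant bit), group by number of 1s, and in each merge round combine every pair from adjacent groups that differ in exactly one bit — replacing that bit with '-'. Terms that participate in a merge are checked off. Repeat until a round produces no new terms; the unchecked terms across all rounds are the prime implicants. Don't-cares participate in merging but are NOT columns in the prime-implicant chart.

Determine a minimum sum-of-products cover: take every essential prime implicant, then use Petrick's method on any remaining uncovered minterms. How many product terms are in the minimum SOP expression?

12

Round 0: 000000✓ 000011✓ 000100✓ 001000✓ 001001✓ 001011✓ 001100✓ 001101✓ 001110✓ 001111✓ 010000✓ 010001✓ 011001✓ 011010✓ 011011✓ 011101✓ 011110✓ 011111✓ 100000✓ 100001✓ 100010✓ 100100✓ 100101✓ 101011✓ 101101✓ 101110✓ 110000✓ 110001✓ 110011✓ 110100✓ 110101✓ 111000✓ 111001✓ 111110✓
Round 1: -00000✓ -00100✓ -01011 -01101 -01110✓ -10000✓ -10001✓ -11001✓ -11110✓ 0-0000✓ 0-1001✓ 0-1011✓ 0-1101✓ 0-1110✓ 0-1111✓ 00-000✓ 00-011 00-100✓ 000-00✓ 001-00✓ 001-01✓ 001-11✓ 0010-1✓ 00100-✓ 0011-0✓ 0011-1✓ 00110-✓ 00111-✓ 01-001✓ 01000-✓ 011-01✓ 011-10✓ 011-11✓ 0110-1✓ 01101-✓ 0111-1✓ 01111-✓ 1-0000✓ 1-0001✓ 1-0100✓ 1-0101✓ 1-1110✓ 10-101 100-00✓ 100-01✓ 1000-0 10000-✓ 10010-✓ 11-000✓ 11-001✓ 110-00✓ 110-01✓ 1100-1 11000-✓ 11010-✓ 11100-✓
Round 2: --0000 --1110 -00-00 -1-001 -1000- 0-1-01✓ 0-1-11✓ 0-10-1✓ 0-11-1✓ 0-111- 00--00 001--1✓ 001-0- 0011-- 011--1✓ 011-1- 1-0-00✓ 1-0-01✓ 1-000-✓ 1-010-✓ 100-0-✓ 11-00- 110-0-✓
Round 3: 0-1--1 1-0-0-
PIs = {--0000, --1110, -00-00, -01011, -01101, -1-001, -1000-, 0-1--1, 0-111-, 00--00, 00-011, 001-0-, 0011--, 011-1-, 1-0-0-, 10-101, 1000-0, 11-00-, 1100-1}
Coverage chart:
  m0: --0000,-00-00,00--00
  m3: 00-011 ←essential
  m4: -00-00,00--00
  m8: 00--00,001-0-
  m9: 0-1--1,001-0-
  m11: -01011,0-1--1,00-011
  m13: -01101,0-1--1,001-0-,0011--
  m14: --1110,0-111-,0011--
  m15: 0-1--1,0-111-,0011--
  m16: --0000,-1000-
  m17: -1-001,-1000-
  m25: -1-001,0-1--1
  m26: 011-1- ←essential
  m27: 0-1--1,011-1-
  m29: 0-1--1 ←essential
  m31: 0-1--1,0-111-,011-1-
  m32: --0000,-00-00,1-0-0-,1000-0
  m33: 1-0-0- ←essential
  m34: 1000-0 ←essential
  m36: -00-00,1-0-0-
  m37: 1-0-0-,10-101
  m43: -01011 ←essential
  m45: -01101,10-101
  m46: --1110 ←essential
  m48: --0000,-1000-,1-0-0-,11-00-
  m49: -1-001,-1000-,1-0-0-,11-00-,1100-1
  m51: 1100-1 ←essential
  m52: 1-0-0- ←essential
  m53: 1-0-0- ←essential
  m56: 11-00- ←essential
  m57: -1-001,11-00-
  m62: --1110 ←essential
Essential: --1110, -01011, 0-1--1, 00-011, 011-1-, 1-0-0-, 1000-0, 11-00-, 1100-1
Petrick residual → -01101, -1000-, 00--00
Min cover (12 terms): cdef' + b'cd'ef + b'cde'f + bc'd'e' + a'cf + a'b'e'f' + a'b'd'ef + a'bce + ac'e' + ab'c'd'f' + abd'e' + abc'd'f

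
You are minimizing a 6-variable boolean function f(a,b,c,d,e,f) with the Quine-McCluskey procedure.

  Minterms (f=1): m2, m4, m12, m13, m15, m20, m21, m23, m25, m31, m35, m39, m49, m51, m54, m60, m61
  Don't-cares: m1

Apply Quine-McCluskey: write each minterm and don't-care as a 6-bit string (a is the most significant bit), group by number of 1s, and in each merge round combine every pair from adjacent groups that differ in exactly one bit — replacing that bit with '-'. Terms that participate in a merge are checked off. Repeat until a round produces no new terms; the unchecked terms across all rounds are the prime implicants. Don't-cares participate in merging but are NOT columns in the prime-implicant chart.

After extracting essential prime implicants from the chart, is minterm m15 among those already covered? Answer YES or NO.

[col 0] 000001, 000010, 000100*, 001100*, 001101*, 001111*, 010100*, 010101*, 010111*, 011001, 011111*, 100011*, 100111*, 110001*, 110011*, 110110, 111100*, 111101*
[col 1] 0-0100, 0-1111, 00-100, 0011-1, 00110-, 01-111, 0101-1, 01010-, 1-0011, 100-11, 1100-1, 11110-
Prime implicants: 0-0100, 0-1111, 00-100, 000001, 000010, 0011-1, 00110-, 01-111, 0101-1, 01010-, 011001, 1-0011, 100-11, 1100-1, 110110, 11110-
PI chart (minterm → PIs covering it):
  2 | 000010  (sole → essential)
  4 | 0-0100,00-100
  12 | 00-100,00110-
  13 | 0011-1,00110-
  15 | 0-1111,0011-1
  20 | 0-0100,01010-
  21 | 0101-1,01010-
  23 | 01-111,0101-1
  25 | 011001  (sole → essential)
  31 | 0-1111,01-111
  35 | 1-0011,100-11
  39 | 100-11  (sole → essential)
  49 | 1100-1  (sole → essential)
  51 | 1-0011,1100-1
  54 | 110110  (sole → essential)
  60 | 11110-  (sole → essential)
  61 | 11110-  (sole → essential)
Essential prime implicants: 000010, 011001, 100-11, 1100-1, 110110, 11110-

NO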